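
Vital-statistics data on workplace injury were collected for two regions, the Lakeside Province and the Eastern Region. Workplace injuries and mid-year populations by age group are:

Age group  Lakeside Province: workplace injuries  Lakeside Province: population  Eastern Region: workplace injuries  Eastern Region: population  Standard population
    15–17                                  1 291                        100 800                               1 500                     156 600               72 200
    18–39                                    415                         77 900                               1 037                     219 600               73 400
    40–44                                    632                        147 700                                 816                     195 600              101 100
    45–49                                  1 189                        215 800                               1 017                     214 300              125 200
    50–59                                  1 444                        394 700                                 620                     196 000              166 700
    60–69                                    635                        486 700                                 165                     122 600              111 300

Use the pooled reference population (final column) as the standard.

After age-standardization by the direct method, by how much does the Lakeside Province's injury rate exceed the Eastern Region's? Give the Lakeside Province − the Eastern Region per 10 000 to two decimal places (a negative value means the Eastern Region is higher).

Age-specific rates per 10 000 for the Lakeside Province: 128.08, 53.27, 42.79, 55.10, 36.58, 13.05.
For the Eastern Region: 95.79, 47.22, 41.72, 47.46, 31.63, 13.46.
Standard total = 649 900; weights = 0.1111, 0.1129, 0.1556, 0.1926, 0.2565, 0.1713.
The Lakeside Province: 0.1111×128.08 + 0.1129×53.27 + 0.1556×42.79 + 0.1926×55.10 + 0.2565×36.58 + 0.1713×13.05 = 49.1342 per 10 000.
The Eastern Region: 0.1111×95.79 + 0.1129×47.22 + 0.1556×41.72 + 0.1926×47.46 + 0.2565×31.63 + 0.1713×13.46 = 42.0252 per 10 000.
Difference = 49.1342 − 42.0252 = 7.1090.

7.11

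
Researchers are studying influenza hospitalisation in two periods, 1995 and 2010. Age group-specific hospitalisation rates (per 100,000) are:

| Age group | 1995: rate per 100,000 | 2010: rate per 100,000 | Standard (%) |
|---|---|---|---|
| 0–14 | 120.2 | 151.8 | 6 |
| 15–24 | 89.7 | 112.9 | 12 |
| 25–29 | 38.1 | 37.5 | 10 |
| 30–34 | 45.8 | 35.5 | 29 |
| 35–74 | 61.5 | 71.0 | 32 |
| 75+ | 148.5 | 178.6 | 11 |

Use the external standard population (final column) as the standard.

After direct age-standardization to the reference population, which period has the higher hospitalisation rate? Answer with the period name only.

Standard weights: 0.06, 0.12, 0.10, 0.29, 0.32, 0.11.
1995: 0.0600×120.2 + 0.1200×89.7 + 0.1000×38.1 + 0.2900×45.8 + 0.3200×61.5 + 0.1100×148.5 = 71.0830 per 100,000.
2010: 0.0600×151.8 + 0.1200×112.9 + 0.1000×37.5 + 0.2900×35.5 + 0.3200×71.0 + 0.1100×178.6 = 79.0670 per 100,000.

2010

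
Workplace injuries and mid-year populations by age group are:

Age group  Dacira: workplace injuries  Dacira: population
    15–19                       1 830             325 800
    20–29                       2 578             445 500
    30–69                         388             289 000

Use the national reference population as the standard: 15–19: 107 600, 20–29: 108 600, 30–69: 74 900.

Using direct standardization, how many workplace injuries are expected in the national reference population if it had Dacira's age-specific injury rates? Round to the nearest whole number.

1333

Age-specific rates per 10 000 for Dacira: 56.17, 57.87, 13.43.
Expected workplace injuries = Σ (standard pop × age-specific rate ÷ 10 000)
= 107 600×56.17/10 000 + 108 600×57.87/10 000 + 74 900×13.43/10 000
= 604.38 + 628.44 + 100.56 = 1333.38.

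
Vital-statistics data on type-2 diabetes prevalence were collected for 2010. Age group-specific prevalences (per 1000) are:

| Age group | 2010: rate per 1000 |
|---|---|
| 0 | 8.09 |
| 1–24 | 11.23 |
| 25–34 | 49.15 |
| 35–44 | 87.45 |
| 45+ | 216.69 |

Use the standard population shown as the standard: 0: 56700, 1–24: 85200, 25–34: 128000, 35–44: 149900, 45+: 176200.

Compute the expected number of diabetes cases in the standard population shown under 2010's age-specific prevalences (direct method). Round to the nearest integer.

Expected diabetes cases = Σ (standard pop × age-specific rate ÷ 1000)
= 56700×8.09/1000 + 85200×11.23/1000 + 128000×49.15/1000 + 149900×87.45/1000 + 176200×216.69/1000
= 458.70 + 956.80 + 6291.20 + 13108.75 + 38180.78 = 58996.23.

58996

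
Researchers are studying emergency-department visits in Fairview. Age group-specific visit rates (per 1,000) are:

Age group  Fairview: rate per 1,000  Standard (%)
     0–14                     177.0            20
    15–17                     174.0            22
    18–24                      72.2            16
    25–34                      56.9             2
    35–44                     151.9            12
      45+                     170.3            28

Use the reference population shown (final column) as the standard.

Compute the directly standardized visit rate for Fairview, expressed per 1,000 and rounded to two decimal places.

Standard weights: 0.20, 0.22, 0.16, 0.02, 0.12, 0.28.
Standardized rate: 0.2000×177.0 + 0.2200×174.0 + 0.1600×72.2 + 0.0200×56.9 + 0.1200×151.9 + 0.2800×170.3 = 152.2820 per 1,000.

152.28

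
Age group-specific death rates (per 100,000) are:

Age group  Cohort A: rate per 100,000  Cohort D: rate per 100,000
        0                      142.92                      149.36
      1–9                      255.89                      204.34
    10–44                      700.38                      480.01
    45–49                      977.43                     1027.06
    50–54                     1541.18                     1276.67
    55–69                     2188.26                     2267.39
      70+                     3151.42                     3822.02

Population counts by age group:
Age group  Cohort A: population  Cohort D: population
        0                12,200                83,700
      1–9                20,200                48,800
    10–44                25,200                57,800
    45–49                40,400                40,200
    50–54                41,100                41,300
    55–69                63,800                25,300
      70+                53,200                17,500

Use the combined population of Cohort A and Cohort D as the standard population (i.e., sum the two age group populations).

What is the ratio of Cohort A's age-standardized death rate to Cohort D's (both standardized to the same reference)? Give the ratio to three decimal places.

0.979

Combined standard total = 570,700; weights = 0.1680, 0.1209, 0.1454, 0.1412, 0.1444, 0.1561, 0.1239.
Cohort A: 0.1680×142.92 + 0.1209×255.89 + 0.1454×700.38 + 0.1412×977.43 + 0.1444×1541.18 + 0.1561×2188.26 + 0.1239×3151.42 = 1249.4260 per 100,000.
Cohort D: 0.1680×149.36 + 0.1209×204.34 + 0.1454×480.01 + 0.1412×1027.06 + 0.1444×1276.67 + 0.1561×2267.39 + 0.1239×3822.02 = 1276.4742 per 100,000.
Ratio = 1249.4260 ÷ 1276.4742 = 0.97881.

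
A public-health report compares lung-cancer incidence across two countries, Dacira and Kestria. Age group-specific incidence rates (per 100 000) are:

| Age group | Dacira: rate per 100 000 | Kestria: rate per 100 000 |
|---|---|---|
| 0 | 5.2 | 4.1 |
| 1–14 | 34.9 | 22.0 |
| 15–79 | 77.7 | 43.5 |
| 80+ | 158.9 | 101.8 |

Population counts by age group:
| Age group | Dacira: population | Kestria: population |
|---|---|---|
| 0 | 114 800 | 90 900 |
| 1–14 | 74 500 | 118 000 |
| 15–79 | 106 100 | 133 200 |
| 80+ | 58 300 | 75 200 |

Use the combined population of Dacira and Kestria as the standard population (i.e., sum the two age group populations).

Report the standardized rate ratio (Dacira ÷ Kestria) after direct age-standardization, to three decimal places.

Combined standard total = 771 000; weights = 0.2668, 0.2497, 0.3104, 0.1732.
Dacira: 0.2668×5.2 + 0.2497×34.9 + 0.3104×77.7 + 0.1732×158.9 = 61.7311 per 100 000.
Kestria: 0.2668×4.1 + 0.2497×22.0 + 0.3104×43.5 + 0.1732×101.8 = 37.7149 per 100 000.
Ratio = 61.7311 ÷ 37.7149 = 1.63678.

1.637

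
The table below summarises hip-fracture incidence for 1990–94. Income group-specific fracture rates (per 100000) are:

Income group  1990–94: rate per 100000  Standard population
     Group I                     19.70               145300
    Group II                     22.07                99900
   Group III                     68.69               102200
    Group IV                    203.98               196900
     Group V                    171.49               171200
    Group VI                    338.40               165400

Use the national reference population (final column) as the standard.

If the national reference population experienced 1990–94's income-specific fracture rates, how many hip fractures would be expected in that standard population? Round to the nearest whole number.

1376

Expected hip fractures = Σ (standard pop × income-specific rate ÷ 100000)
= 145300×19.70/100000 + 99900×22.07/100000 + 102200×68.69/100000 + 196900×203.98/100000 + 171200×171.49/100000 + 165400×338.40/100000
= 28.62 + 22.05 + 70.20 + 401.64 + 293.59 + 559.71 = 1375.81.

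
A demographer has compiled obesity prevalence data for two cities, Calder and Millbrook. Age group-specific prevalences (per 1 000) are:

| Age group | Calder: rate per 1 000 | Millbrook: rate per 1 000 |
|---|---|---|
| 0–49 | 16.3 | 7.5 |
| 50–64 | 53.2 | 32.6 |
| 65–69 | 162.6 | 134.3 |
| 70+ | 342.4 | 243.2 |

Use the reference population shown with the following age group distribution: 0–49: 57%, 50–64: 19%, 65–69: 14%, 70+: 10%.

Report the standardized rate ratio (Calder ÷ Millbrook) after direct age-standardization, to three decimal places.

1.426

Standard weights: 0.57, 0.19, 0.14, 0.10.
Calder: 0.5700×16.3 + 0.1900×53.2 + 0.1400×162.6 + 0.1000×342.4 = 76.4030 per 1 000.
Millbrook: 0.5700×7.5 + 0.1900×32.6 + 0.1400×134.3 + 0.1000×243.2 = 53.5910 per 1 000.
Ratio = 76.4030 ÷ 53.5910 = 1.42567.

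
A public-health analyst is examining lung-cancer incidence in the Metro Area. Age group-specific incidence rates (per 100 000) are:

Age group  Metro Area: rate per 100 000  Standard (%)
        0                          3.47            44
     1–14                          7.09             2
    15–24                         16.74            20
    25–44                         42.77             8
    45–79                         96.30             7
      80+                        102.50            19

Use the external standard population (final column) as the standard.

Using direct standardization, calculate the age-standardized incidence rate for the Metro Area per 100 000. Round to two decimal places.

Standard weights: 0.44, 0.02, 0.20, 0.08, 0.07, 0.19.
Standardized rate: 0.4400×3.47 + 0.0200×7.09 + 0.2000×16.74 + 0.0800×42.77 + 0.0700×96.30 + 0.1900×102.50 = 34.6542 per 100 000.

34.65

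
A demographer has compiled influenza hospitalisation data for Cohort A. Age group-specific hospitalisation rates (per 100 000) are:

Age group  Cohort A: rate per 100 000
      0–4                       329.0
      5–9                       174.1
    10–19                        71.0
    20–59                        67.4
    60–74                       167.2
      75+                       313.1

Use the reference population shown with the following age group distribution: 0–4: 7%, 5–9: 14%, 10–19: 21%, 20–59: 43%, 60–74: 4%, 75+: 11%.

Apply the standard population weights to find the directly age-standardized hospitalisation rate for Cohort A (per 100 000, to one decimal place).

132.4

Standard weights: 0.07, 0.14, 0.21, 0.43, 0.04, 0.11.
Standardized rate: 0.0700×329.0 + 0.1400×174.1 + 0.2100×71.0 + 0.4300×67.4 + 0.0400×167.2 + 0.1100×313.1 = 132.4250 per 100 000.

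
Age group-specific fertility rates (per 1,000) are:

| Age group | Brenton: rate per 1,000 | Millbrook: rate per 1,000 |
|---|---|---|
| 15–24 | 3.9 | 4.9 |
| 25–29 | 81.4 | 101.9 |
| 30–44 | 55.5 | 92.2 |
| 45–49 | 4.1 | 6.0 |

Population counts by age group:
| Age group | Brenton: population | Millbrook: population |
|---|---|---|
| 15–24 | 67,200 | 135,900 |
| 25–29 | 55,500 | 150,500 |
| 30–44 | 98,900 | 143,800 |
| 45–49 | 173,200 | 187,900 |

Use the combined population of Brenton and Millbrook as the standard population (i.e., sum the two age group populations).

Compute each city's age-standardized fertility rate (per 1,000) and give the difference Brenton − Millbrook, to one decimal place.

Combined standard total = 1,012,900; weights = 0.2005, 0.2034, 0.2396, 0.3565.
Brenton: 0.2005×3.9 + 0.2034×81.4 + 0.2396×55.5 + 0.3565×4.1 = 32.0968 per 1,000.
Millbrook: 0.2005×4.9 + 0.2034×101.9 + 0.2396×92.2 + 0.3565×6.0 = 45.9375 per 1,000.
Difference = 32.0968 − 45.9375 = -13.8407.

-13.8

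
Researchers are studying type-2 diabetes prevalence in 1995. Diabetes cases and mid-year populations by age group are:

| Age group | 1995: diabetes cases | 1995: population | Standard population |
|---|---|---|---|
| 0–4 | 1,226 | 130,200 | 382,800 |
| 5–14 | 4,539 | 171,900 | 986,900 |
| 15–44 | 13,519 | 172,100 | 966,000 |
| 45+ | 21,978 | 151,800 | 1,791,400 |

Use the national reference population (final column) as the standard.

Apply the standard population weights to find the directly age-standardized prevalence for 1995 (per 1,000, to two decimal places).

Age-specific rates per 1,000 for 1995: 9.416, 26.405, 78.553, 144.783.
Standard total = 4,127,100; weights = 0.0928, 0.2391, 0.2341, 0.4341.
Standardized rate: 0.0928×9.416 + 0.2391×26.405 + 0.2341×78.553 + 0.4341×144.783 = 88.4179 per 1,000.

88.42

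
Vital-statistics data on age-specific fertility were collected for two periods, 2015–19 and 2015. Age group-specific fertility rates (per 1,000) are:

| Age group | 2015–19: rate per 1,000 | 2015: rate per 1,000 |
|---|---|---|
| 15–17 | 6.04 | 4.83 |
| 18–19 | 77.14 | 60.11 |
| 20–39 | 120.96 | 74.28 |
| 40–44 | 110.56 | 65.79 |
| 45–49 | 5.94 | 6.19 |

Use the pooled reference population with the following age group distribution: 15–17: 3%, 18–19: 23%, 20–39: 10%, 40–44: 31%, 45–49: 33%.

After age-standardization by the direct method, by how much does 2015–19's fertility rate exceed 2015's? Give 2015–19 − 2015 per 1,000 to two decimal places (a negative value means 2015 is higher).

Standard weights: 0.03, 0.23, 0.10, 0.31, 0.33.
2015–19: 0.0300×6.04 + 0.2300×77.14 + 0.1000×120.96 + 0.3100×110.56 + 0.3300×5.94 = 66.2532 per 1,000.
2015: 0.0300×4.83 + 0.2300×60.11 + 0.1000×74.28 + 0.3100×65.79 + 0.3300×6.19 = 43.8358 per 1,000.
Difference = 66.2532 − 43.8358 = 22.4174.

22.42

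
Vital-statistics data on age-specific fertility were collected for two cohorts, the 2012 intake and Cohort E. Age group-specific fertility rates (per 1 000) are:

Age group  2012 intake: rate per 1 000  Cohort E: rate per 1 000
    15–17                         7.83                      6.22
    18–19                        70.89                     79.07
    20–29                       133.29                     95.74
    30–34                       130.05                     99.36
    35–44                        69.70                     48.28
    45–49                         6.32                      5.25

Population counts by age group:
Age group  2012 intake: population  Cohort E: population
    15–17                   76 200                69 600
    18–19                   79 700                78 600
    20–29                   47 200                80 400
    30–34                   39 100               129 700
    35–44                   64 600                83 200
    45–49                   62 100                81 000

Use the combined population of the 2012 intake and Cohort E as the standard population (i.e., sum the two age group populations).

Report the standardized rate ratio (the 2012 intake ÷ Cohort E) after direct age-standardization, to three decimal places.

1.243

Combined standard total = 891 400; weights = 0.1636, 0.1776, 0.1431, 0.1894, 0.1658, 0.1605.
The 2012 intake: 0.1636×7.83 + 0.1776×70.89 + 0.1431×133.29 + 0.1894×130.05 + 0.1658×69.70 + 0.1605×6.32 = 70.1479 per 1 000.
Cohort E: 0.1636×6.22 + 0.1776×79.07 + 0.1431×95.74 + 0.1894×99.36 + 0.1658×48.28 + 0.1605×5.25 = 56.4271 per 1 000.
Ratio = 70.1479 ÷ 56.4271 = 1.24316.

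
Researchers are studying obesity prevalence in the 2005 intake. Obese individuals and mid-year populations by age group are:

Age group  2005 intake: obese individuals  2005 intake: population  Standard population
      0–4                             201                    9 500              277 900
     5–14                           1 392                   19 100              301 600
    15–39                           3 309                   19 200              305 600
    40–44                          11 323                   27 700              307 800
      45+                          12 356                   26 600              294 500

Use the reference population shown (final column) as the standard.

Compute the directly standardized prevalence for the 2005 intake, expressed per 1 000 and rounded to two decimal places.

230.70

Age-specific rates per 1 000 for the 2005 intake: 21.158, 72.880, 172.344, 408.773, 464.511.
Standard total = 1 487 400; weights = 0.1868, 0.2028, 0.2055, 0.2069, 0.1980.
Standardized rate: 0.1868×21.158 + 0.2028×72.880 + 0.2055×172.344 + 0.2069×408.773 + 0.1980×464.511 = 230.7028 per 1 000.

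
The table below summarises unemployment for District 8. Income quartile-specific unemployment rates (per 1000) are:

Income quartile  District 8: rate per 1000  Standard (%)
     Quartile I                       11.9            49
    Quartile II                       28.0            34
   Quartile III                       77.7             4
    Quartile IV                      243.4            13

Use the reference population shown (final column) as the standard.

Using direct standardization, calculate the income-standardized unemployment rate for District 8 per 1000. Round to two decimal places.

50.10

Standard weights: 0.49, 0.34, 0.04, 0.13.
Standardized rate: 0.4900×11.9 + 0.3400×28.0 + 0.0400×77.7 + 0.1300×243.4 = 50.1010 per 1000.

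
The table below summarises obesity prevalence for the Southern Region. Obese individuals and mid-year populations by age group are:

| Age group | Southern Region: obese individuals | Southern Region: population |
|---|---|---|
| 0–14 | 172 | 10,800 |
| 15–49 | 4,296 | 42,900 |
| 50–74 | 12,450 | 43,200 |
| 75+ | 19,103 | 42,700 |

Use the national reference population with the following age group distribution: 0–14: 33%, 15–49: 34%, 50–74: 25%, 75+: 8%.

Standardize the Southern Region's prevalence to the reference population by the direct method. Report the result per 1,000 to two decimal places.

147.14

Age-specific rates per 1,000 for the Southern Region: 15.926, 100.140, 288.194, 447.377.
Standard weights: 0.33, 0.34, 0.25, 0.08.
Standardized rate: 0.3300×15.926 + 0.3400×100.140 + 0.2500×288.194 + 0.0800×447.377 = 147.1419 per 1,000.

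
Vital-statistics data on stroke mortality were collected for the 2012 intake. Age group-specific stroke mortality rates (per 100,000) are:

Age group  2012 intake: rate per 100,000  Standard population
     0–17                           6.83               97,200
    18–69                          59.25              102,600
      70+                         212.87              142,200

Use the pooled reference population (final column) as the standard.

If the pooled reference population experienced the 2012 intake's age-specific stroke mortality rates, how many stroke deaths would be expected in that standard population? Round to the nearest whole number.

Expected stroke deaths = Σ (standard pop × age-specific rate ÷ 100,000)
= 97,200×6.83/100,000 + 102,600×59.25/100,000 + 142,200×212.87/100,000
= 6.64 + 60.79 + 302.70 = 370.13.

370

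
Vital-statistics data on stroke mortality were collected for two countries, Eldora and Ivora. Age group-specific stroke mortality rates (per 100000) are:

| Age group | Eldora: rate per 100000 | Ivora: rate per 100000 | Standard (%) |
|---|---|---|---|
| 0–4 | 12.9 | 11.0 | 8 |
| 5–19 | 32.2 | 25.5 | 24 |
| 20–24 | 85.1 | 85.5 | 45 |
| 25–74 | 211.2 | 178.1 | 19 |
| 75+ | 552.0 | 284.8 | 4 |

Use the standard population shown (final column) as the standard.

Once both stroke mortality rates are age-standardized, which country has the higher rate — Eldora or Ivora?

Eldora

Standard weights: 0.08, 0.24, 0.45, 0.19, 0.04.
Eldora: 0.0800×12.9 + 0.2400×32.2 + 0.4500×85.1 + 0.1900×211.2 + 0.0400×552.0 = 109.2630 per 100000.
Ivora: 0.0800×11.0 + 0.2400×25.5 + 0.4500×85.5 + 0.1900×178.1 + 0.0400×284.8 = 90.7060 per 100000.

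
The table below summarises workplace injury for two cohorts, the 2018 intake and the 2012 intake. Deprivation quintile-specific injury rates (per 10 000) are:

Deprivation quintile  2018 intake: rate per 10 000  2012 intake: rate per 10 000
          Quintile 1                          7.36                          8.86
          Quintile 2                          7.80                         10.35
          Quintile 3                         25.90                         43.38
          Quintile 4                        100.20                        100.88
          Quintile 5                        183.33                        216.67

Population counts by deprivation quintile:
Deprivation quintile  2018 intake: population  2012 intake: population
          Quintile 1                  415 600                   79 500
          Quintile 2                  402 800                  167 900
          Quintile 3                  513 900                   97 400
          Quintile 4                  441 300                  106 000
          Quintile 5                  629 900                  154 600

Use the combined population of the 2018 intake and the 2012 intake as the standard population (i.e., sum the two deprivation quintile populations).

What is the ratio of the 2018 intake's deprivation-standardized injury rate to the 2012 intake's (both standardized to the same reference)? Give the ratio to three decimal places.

0.850

Combined standard total = 3 008 900; weights = 0.1645, 0.1897, 0.2032, 0.1819, 0.2607.
The 2018 intake: 0.1645×7.36 + 0.1897×7.80 + 0.2032×25.90 + 0.1819×100.20 + 0.2607×183.33 = 73.9772 per 10 000.
The 2012 intake: 0.1645×8.86 + 0.1897×10.35 + 0.2032×43.38 + 0.1819×100.88 + 0.2607×216.67 = 87.0753 per 10 000.
Ratio = 73.9772 ÷ 87.0753 = 0.84958.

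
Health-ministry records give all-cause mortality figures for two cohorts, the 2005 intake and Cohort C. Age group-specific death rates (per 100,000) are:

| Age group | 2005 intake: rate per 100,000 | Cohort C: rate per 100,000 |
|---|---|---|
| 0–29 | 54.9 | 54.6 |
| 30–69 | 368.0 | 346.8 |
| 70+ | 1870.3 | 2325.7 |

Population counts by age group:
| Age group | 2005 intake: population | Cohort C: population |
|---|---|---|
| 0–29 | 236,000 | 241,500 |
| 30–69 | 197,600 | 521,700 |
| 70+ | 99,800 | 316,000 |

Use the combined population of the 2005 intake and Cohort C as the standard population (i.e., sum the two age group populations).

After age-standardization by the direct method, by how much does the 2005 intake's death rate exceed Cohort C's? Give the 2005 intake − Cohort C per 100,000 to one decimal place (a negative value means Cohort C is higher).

Combined standard total = 1,612,600; weights = 0.2961, 0.4460, 0.2578.
The 2005 intake: 0.2961×54.9 + 0.4460×368.0 + 0.2578×1870.3 = 662.6491 per 100,000.
Cohort C: 0.2961×54.6 + 0.4460×346.8 + 0.2578×2325.7 = 770.5264 per 100,000.
Difference = 662.6491 − 770.5264 = -107.8773.

-107.9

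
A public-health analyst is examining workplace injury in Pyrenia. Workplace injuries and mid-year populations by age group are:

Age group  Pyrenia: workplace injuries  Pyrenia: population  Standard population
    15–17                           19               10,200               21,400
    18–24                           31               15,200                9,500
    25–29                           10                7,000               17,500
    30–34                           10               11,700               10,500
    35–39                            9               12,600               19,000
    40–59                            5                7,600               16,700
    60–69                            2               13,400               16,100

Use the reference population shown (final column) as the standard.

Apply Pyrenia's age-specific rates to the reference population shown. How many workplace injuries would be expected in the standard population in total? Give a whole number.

Age-specific rates per 10,000 for Pyrenia: 18.63, 20.39, 14.29, 8.55, 7.14, 6.58, 1.49.
Expected workplace injuries = Σ (standard pop × age-specific rate ÷ 10,000)
= 21,400×18.63/10,000 + 9,500×20.39/10,000 + 17,500×14.29/10,000 + 10,500×8.55/10,000 + 19,000×7.14/10,000 + 16,700×6.58/10,000 + 16,100×1.49/10,000
= 39.86 + 19.38 + 25.00 + 8.97 + 13.57 + 10.99 + 2.40 = 120.17.

120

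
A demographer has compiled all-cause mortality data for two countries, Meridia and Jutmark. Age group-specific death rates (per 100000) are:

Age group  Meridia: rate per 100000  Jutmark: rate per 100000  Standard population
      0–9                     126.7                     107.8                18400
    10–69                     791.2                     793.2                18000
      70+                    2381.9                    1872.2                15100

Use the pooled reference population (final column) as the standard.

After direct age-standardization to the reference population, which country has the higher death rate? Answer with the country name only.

Standard total = 51500; weights = 0.3573, 0.3495, 0.2932.
Meridia: 0.3573×126.7 + 0.3495×791.2 + 0.2932×2381.9 = 1020.1858 per 100000.
Jutmark: 0.3573×107.8 + 0.3495×793.2 + 0.2932×1872.2 = 864.6862 per 100000.

Meridia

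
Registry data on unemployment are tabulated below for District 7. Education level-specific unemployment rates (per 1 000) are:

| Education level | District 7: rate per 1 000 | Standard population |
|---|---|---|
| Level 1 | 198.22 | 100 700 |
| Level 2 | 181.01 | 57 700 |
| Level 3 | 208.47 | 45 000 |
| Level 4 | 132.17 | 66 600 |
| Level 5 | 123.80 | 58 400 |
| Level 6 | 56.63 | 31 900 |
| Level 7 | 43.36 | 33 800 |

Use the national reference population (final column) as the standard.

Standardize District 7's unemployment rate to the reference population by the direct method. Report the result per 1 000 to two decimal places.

Standard total = 394 100; weights = 0.2555, 0.1464, 0.1142, 0.1690, 0.1482, 0.0809, 0.0858.
Standardized rate: 0.2555×198.22 + 0.1464×181.01 + 0.1142×208.47 + 0.1690×132.17 + 0.1482×123.80 + 0.0809×56.63 + 0.0858×43.36 = 149.9383 per 1 000.

149.94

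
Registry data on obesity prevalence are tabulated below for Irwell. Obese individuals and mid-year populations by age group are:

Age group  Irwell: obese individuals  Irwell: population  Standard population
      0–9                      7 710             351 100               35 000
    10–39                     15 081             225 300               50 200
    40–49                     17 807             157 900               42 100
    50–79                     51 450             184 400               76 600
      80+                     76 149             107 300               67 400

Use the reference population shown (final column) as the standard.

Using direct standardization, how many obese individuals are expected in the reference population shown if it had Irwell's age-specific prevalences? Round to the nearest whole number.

78082

Age-specific rates per 1 000 for Irwell: 21.960, 66.937, 112.774, 279.013, 709.683.
Expected obese individuals = Σ (standard pop × age-specific rate ÷ 1 000)
= 35 000×21.960/1 000 + 50 200×66.937/1 000 + 42 100×112.774/1 000 + 76 600×279.013/1 000 + 67 400×709.683/1 000
= 768.58 + 3360.26 + 4747.78 + 21372.40 + 47832.64 = 78081.66.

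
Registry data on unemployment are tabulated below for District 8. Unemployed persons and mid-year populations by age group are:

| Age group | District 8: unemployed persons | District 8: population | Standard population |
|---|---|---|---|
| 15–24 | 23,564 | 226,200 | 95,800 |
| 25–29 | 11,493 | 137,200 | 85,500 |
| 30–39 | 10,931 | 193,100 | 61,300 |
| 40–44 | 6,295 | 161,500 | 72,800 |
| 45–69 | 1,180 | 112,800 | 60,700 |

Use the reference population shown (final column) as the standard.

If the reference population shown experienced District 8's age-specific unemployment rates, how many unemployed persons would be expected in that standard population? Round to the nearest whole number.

24085

Age-specific rates per 1,000 for District 8: 104.173, 83.768, 56.608, 38.978, 10.461.
Expected unemployed persons = Σ (standard pop × age-specific rate ÷ 1,000)
= 95,800×104.173/1,000 + 85,500×83.768/1,000 + 61,300×56.608/1,000 + 72,800×38.978/1,000 + 60,700×10.461/1,000
= 9979.80 + 7162.18 + 3470.07 + 2837.62 + 634.98 = 24084.66.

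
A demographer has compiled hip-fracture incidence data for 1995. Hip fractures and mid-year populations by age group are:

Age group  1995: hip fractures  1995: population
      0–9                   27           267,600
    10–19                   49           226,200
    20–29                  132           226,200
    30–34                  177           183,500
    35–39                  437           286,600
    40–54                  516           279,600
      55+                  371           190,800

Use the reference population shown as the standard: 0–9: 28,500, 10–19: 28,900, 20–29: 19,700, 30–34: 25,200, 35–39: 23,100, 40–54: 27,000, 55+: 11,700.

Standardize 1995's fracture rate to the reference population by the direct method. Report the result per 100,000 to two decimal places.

Age-specific rates per 100,000 for 1995: 10.09, 21.66, 58.36, 96.46, 152.48, 184.55, 194.44.
Standard total = 164,100; weights = 0.1737, 0.1761, 0.1200, 0.1536, 0.1408, 0.1645, 0.0713.
Standardized rate: 0.1737×10.09 + 0.1761×21.66 + 0.1200×58.36 + 0.1536×96.46 + 0.1408×152.48 + 0.1645×184.55 + 0.0713×194.44 = 93.0773 per 100,000.

93.08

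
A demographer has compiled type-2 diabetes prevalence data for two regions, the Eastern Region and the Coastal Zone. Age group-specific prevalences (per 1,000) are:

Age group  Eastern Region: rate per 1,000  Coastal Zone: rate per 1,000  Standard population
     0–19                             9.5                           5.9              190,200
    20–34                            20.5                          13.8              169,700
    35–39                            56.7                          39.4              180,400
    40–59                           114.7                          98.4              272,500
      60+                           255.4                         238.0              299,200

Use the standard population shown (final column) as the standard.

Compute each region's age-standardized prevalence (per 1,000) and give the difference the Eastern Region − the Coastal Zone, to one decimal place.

Standard total = 1,112,000; weights = 0.1710, 0.1526, 0.1622, 0.2451, 0.2691.
The Eastern Region: 0.1710×9.5 + 0.1526×20.5 + 0.1622×56.7 + 0.2451×114.7 + 0.2691×255.4 = 110.7787 per 1,000.
The Coastal Zone: 0.1710×5.9 + 0.1526×13.8 + 0.1622×39.4 + 0.2451×98.4 + 0.2691×238.0 = 97.6577 per 1,000.
Difference = 110.7787 − 97.6577 = 13.1209.

13.1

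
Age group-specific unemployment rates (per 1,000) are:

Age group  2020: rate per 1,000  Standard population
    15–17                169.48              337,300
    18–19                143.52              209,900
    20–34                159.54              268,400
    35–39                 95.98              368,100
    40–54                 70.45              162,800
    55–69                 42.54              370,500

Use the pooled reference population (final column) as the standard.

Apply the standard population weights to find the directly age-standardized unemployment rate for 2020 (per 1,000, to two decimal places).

112.21

Standard total = 1,717,000; weights = 0.1964, 0.1222, 0.1563, 0.2144, 0.0948, 0.2158.
Standardized rate: 0.1964×169.48 + 0.1222×143.52 + 0.1563×159.54 + 0.2144×95.98 + 0.0948×70.45 + 0.2158×42.54 = 112.2141 per 1,000.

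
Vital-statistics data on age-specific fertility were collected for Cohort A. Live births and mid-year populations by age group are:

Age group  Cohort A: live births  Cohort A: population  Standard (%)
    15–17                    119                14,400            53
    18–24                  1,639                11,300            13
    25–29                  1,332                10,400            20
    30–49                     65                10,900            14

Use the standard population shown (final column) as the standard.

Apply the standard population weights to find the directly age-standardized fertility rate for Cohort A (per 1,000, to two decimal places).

Age-specific rates per 1,000 for Cohort A: 8.264, 145.044, 128.077, 5.963.
Standard weights: 0.53, 0.13, 0.20, 0.14.
Standardized rate: 0.5300×8.264 + 0.1300×145.044 + 0.2000×128.077 + 0.1400×5.963 = 49.6859 per 1,000.

49.69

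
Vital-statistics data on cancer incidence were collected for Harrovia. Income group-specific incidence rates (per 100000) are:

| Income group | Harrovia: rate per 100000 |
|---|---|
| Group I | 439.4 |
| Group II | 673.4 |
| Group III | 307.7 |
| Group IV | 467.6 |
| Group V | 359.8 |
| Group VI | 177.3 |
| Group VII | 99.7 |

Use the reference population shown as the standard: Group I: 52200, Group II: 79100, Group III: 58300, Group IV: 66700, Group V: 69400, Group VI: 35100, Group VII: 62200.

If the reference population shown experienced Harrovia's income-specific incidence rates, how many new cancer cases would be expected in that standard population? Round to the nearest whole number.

1627

Expected new cancer cases = Σ (standard pop × income-specific rate ÷ 100000)
= 52200×439.4/100000 + 79100×673.4/100000 + 58300×307.7/100000 + 66700×467.6/100000 + 69400×359.8/100000 + 35100×177.3/100000 + 62200×99.7/100000
= 229.37 + 532.66 + 179.39 + 311.89 + 249.70 + 62.23 + 62.01 = 1627.25.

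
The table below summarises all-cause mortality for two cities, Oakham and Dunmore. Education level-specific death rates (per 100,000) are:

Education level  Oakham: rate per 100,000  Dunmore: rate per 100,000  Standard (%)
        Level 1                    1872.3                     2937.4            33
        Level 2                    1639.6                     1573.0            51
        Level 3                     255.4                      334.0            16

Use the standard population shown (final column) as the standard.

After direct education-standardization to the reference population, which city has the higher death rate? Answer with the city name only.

Dunmore

Standard weights: 0.33, 0.51, 0.16.
Oakham: 0.3300×1872.3 + 0.5100×1639.6 + 0.1600×255.4 = 1494.9190 per 100,000.
Dunmore: 0.3300×2937.4 + 0.5100×1573.0 + 0.1600×334.0 = 1825.0120 per 100,000.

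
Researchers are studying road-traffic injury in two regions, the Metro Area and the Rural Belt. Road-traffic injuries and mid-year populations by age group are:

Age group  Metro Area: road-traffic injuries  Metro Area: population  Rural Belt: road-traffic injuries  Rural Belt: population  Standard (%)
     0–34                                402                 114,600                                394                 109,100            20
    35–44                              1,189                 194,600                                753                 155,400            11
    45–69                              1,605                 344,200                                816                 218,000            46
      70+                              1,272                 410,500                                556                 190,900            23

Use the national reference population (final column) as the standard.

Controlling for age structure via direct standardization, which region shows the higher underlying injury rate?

Metro Area

Age-specific rates per 100,000 for the Metro Area: 350.79, 611.00, 466.30, 309.87.
For the Rural Belt: 361.14, 484.56, 374.31, 291.25.
Standard weights: 0.20, 0.11, 0.46, 0.23.
The Metro Area: 0.2000×350.79 + 0.1100×611.00 + 0.4600×466.30 + 0.2300×309.87 = 423.1333 per 100,000.
The Rural Belt: 0.2000×361.14 + 0.1100×484.56 + 0.4600×374.31 + 0.2300×291.25 = 364.6999 per 100,000.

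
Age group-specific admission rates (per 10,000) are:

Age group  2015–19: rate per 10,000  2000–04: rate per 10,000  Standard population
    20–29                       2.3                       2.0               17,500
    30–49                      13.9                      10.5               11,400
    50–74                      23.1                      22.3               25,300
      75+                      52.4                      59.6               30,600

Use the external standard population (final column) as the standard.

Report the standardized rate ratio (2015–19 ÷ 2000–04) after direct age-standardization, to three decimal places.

Standard total = 84,800; weights = 0.2064, 0.1344, 0.2983, 0.3608.
2015–19: 0.2064×2.3 + 0.1344×13.9 + 0.2983×23.1 + 0.3608×52.4 = 28.1436 per 10,000.
2000–04: 0.2064×2.0 + 0.1344×10.5 + 0.2983×22.3 + 0.3608×59.6 = 29.9841 per 10,000.
Ratio = 28.1436 ÷ 29.9841 = 0.93862.

0.939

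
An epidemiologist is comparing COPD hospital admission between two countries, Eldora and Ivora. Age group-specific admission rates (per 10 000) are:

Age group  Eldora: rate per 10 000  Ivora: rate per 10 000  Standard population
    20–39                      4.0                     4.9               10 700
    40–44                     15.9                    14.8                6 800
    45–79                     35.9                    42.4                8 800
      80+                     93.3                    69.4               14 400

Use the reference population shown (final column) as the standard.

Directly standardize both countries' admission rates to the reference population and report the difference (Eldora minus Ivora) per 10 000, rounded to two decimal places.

7.00

Standard total = 40 700; weights = 0.2629, 0.1671, 0.2162, 0.3538.
Eldora: 0.2629×4.0 + 0.1671×15.9 + 0.2162×35.9 + 0.3538×93.3 = 44.4806 per 10 000.
Ivora: 0.2629×4.9 + 0.1671×14.8 + 0.2162×42.4 + 0.3538×69.4 = 37.4828 per 10 000.
Difference = 44.4806 − 37.4828 = 6.9978.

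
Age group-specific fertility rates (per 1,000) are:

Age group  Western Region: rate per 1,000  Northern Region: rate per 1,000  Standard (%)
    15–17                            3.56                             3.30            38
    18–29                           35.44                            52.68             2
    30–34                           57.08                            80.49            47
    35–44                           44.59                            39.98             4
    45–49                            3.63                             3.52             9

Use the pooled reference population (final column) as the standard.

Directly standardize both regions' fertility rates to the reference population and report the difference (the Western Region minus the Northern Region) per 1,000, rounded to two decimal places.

-11.05

Standard weights: 0.38, 0.02, 0.47, 0.04, 0.09.
The Western Region: 0.3800×3.56 + 0.0200×35.44 + 0.4700×57.08 + 0.0400×44.59 + 0.0900×3.63 = 30.9995 per 1,000.
The Northern Region: 0.3800×3.30 + 0.0200×52.68 + 0.4700×80.49 + 0.0400×39.98 + 0.0900×3.52 = 42.0539 per 1,000.
Difference = 30.9995 − 42.0539 = -11.0544.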